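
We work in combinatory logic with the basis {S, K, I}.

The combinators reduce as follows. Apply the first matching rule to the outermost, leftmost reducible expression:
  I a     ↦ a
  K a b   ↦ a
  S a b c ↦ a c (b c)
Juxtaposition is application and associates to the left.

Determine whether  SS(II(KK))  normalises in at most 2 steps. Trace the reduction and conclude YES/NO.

  start: SS(II(KK))
  step 1: SS(I(KK))
  step 2: SS(KK)

Answer: YES — reaches normal form SS(KK) in 2 ≤ 2 steps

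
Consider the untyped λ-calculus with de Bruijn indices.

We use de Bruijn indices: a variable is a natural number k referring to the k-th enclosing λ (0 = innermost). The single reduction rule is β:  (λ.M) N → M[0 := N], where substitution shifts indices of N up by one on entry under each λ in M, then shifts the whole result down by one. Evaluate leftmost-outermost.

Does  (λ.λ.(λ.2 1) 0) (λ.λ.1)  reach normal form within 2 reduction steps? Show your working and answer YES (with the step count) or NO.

  start: (λ.λ.(λ.2 1) 0) (λ.λ.1)
  [1] λ.(λ.(λ.λ.1) 1) 0
  [2] λ.(λ.λ.1) 0

Answer: NO — after 2 steps the term is λ.(λ.λ.1) 0, not yet normal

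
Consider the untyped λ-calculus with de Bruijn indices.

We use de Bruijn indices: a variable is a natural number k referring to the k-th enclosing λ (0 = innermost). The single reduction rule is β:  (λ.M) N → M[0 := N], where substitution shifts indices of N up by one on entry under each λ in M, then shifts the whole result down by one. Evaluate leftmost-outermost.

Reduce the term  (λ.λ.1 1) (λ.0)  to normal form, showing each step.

  start: (λ.λ.1 1) (λ.0)
  step 1: λ.(λ.0) (λ.0)
  step 2: λ.λ.0

Answer: normal form = λ.λ.0  (in 2 steps)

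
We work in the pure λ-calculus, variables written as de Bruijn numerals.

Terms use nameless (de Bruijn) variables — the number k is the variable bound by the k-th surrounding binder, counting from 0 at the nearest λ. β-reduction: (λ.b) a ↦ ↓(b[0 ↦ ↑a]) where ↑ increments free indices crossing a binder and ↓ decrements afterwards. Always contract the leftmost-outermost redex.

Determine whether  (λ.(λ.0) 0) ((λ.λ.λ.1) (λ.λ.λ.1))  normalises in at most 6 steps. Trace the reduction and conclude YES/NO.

Answer: YES — reaches normal form λ.λ.1 in 3 ≤ 6 steps

Working:
  start: (λ.(λ.0) 0) ((λ.λ.λ.1) (λ.λ.λ.1))
  step 1: (λ.0) ((λ.λ.λ.1) (λ.λ.λ.1))
  step 2: (λ.λ.λ.1) (λ.λ.λ.1)
  step 3: λ.λ.1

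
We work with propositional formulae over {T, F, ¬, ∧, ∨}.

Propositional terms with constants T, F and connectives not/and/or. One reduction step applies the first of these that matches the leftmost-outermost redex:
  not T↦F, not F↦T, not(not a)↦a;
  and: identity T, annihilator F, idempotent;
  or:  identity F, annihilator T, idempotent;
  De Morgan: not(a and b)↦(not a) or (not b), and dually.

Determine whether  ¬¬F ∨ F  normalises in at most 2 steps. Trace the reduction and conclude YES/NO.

  start: ¬¬F ∨ F
  [1] ¬¬F
  [2] F

Answer: YES — reaches normal form F in 2 ≤ 2 steps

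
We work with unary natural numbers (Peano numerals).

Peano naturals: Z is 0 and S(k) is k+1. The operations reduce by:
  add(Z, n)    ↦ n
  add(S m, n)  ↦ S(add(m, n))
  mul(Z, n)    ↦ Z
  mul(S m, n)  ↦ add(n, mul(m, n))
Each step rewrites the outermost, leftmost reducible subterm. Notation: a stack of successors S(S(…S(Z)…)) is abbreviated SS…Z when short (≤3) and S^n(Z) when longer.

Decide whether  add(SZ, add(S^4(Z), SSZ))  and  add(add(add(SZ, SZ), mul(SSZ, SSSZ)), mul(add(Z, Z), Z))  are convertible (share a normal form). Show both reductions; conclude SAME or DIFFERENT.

Term A:
  start: add(SZ, add(S^4(Z), SSZ))
  [1] S(add(Z, add(S^4(Z), SSZ)))
  [2] S(add(S^4(Z), SSZ))
  [3] S(S(add(SSSZ, SSZ)))
  [4] S(S(S(add(SSZ, SSZ))))
  [5] S(S(S(S(add(SZ, SSZ)))))
  [6] S(S(S(S(S(add(Z, SSZ))))))
  [7] S^7(Z)

Term B:
  start: add(add(add(SZ, SZ), mul(SSZ, SSSZ)), mul(add(Z, Z), Z))
  [1] add(add(S(add(Z, SZ)), mul(SSZ, SSSZ)), mul(add(Z, Z), Z))
  [2] add(S(add(add(Z, SZ), mul(SSZ, SSSZ))), mul(add(Z, Z), Z))
  [3] S(add(add(add(Z, SZ), mul(SSZ, SSSZ)), mul(add(Z, Z), Z)))
  [4] S(add(add(SZ, mul(SSZ, SSSZ)), mul(add(Z, Z), Z)))
  [5] S(add(S(add(Z, mul(SSZ, SSSZ))), mul(add(Z, Z), Z)))
  [6] S(S(add(add(Z, mul(SSZ, SSSZ)), mul(add(Z, Z), Z))))
  [7] S(S(add(mul(SSZ, SSSZ), mul(add(Z, Z), Z))))
  [8] S(S(add(add(SSSZ, mul(SZ, SSSZ)), mul(add(Z, Z), Z))))
  [9] S(S(add(S(add(SSZ, mul(SZ, SSSZ))), mul(add(Z, Z), Z))))
  [10] S(S(S(add(add(SSZ, mul(SZ, SSSZ)), mul(add(Z, Z), Z)))))
  [11] S(S(S(add(S(add(SZ, mul(SZ, SSSZ))), mul(add(Z, Z), Z)))))
  [12] S(S(S(S(add(add(SZ, mul(SZ, SSSZ)), mul(add(Z, Z), Z))))))
  [13] S(S(S(S(add(S(add(Z, mul(SZ, SSSZ))), mul(add(Z, Z), Z))))))
  [14] S(S(S(S(S(add(add(Z, mul(SZ, SSSZ)), mul(add(Z, Z), Z)))))))
  [15] S(S(S(S(S(add(mul(SZ, SSSZ), mul(add(Z, Z), Z)))))))
  [16] S(S(S(S(S(add(add(SSSZ, mul(Z, SSSZ)), mul(add(Z, Z), Z)))))))
  [17] S(S(S(S(S(add(S(add(SSZ, mul(Z, SSSZ))), mul(add(Z, Z), Z)))))))
  [18] S(S(S(S(S(S(add(add(SSZ, mul(Z, SSSZ)), mul(add(Z, Z), Z))))))))
  [19] S(S(S(S(S(S(add(S(add(SZ, mul(Z, SSSZ))), mul(add(Z, Z), Z))))))))
  [20] S(S(S(S(S(S(S(add(add(SZ, mul(Z, SSSZ)), mul(add(Z, Z), Z)))))))))
  [21] S(S(S(S(S(S(S(add(S(add(Z, mul(Z, SSSZ))), mul(add(Z, Z), Z)))))))))
  [22] S(S(S(S(S(S(S(S(add(add(Z, mul(Z, SSSZ)), mul(add(Z, Z), Z))))))))))
  [23] S(S(S(S(S(S(S(S(add(mul(Z, SSSZ), mul(add(Z, Z), Z))))))))))
  [24] S(S(S(S(S(S(S(S(add(Z, mul(add(Z, Z), Z))))))))))
  [25] S(S(S(S(S(S(S(S(mul(add(Z, Z), Z)))))))))
  [26] S(S(S(S(S(S(S(S(mul(Z, Z)))))))))
  [27] S^8(Z)

Answer: DIFFERENT — A ⇓ S^7(Z), B ⇓ S^8(Z)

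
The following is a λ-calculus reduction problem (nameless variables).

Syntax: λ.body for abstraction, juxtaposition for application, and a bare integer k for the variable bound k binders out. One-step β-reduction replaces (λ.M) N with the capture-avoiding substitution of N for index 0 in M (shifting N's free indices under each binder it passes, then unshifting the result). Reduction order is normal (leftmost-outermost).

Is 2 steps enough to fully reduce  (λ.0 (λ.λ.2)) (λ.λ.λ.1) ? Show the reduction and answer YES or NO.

  start: (λ.0 (λ.λ.2)) (λ.λ.λ.1)
  →1  (λ.λ.λ.1) (λ.λ.λ.λ.λ.1)
  →2  λ.λ.1

Answer: YES — reaches normal form λ.λ.1 in 2 ≤ 2 steps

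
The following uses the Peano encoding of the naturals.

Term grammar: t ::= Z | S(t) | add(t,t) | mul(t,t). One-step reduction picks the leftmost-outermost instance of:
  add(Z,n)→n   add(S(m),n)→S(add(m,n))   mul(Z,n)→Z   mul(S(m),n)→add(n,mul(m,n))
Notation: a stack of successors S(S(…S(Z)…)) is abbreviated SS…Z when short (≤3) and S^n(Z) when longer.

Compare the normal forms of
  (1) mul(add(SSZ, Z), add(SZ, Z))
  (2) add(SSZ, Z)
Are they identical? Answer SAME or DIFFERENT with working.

Answer: SAME — A ⇓ SSZ, B ⇓ SSZ

Working:
Term A:
  start: mul(add(SSZ, Z), add(SZ, Z))
  [1] mul(S(add(SZ, Z)), add(SZ, Z))
  [2] add(add(SZ, Z), mul(add(SZ, Z), add(SZ, Z)))
  [3] add(S(add(Z, Z)), mul(add(SZ, Z), add(SZ, Z)))
  [4] S(add(add(Z, Z), mul(add(SZ, Z), add(SZ, Z))))
  [5] S(add(Z, mul(add(SZ, Z), add(SZ, Z))))
  [6] S(mul(add(SZ, Z), add(SZ, Z)))
  [7] S(mul(S(add(Z, Z)), add(SZ, Z)))
  [8] S(add(add(SZ, Z), mul(add(Z, Z), add(SZ, Z))))
  [9] S(add(S(add(Z, Z)), mul(add(Z, Z), add(SZ, Z))))
  [10] S(S(add(add(Z, Z), mul(add(Z, Z), add(SZ, Z)))))
  [11] S(S(add(Z, mul(add(Z, Z), add(SZ, Z)))))
  [12] S(S(mul(add(Z, Z), add(SZ, Z))))
  [13] S(S(mul(Z, add(SZ, Z))))
  [14] SSZ

Term B:
  start: add(SSZ, Z)
  [1] S(add(SZ, Z))
  [2] S(S(add(Z, Z)))
  [3] SSZ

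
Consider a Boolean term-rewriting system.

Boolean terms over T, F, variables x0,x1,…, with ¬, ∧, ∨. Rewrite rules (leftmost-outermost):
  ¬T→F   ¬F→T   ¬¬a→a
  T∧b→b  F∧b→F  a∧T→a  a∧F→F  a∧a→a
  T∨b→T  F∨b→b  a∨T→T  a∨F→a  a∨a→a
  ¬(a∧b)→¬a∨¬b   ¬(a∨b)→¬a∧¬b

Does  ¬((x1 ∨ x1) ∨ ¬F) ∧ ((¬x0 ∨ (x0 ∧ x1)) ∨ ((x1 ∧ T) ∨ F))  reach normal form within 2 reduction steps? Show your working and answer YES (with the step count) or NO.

  start: ¬((x1 ∨ x1) ∨ ¬F) ∧ ((¬x0 ∨ (x0 ∧ x1)) ∨ ((x1 ∧ T) ∨ F))
  →1  (¬(x1 ∨ x1) ∧ ¬¬F) ∧ ((¬x0 ∨ (x0 ∧ x1)) ∨ ((x1 ∧ T) ∨ F))
  →2  ((¬x1 ∧ ¬x1) ∧ ¬¬F) ∧ ((¬x0 ∨ (x0 ∧ x1)) ∨ ((x1 ∧ T) ∨ F))

Answer: NO — after 2 steps the term is ((¬x1 ∧ ¬x1) ∧ ¬¬F) ∧ ((¬x0 ∨ (x0 ∧ x1)) ∨ ((x1 ∧ T) ∨ F)), not yet normal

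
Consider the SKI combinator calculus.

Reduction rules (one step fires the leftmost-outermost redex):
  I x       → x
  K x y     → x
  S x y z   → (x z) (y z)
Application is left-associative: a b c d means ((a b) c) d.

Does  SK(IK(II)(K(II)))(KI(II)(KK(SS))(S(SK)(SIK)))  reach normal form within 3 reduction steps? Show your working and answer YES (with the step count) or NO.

  start: SK(IK(II)(K(II)))(KI(II)(KK(SS))(S(SK)(SIK)))
  step 1: K(KI(II)(KK(SS))(S(SK)(SIK)))(IK(II)(K(II))(KI(II)(KK(SS))(S(SK)(SIK))))
  step 2: KI(II)(KK(SS))(S(SK)(SIK))
  step 3: I(KK(SS))(S(SK)(SIK))

Answer: NO — after 3 steps the term is I(KK(SS))(S(SK)(SIK)), not yet normal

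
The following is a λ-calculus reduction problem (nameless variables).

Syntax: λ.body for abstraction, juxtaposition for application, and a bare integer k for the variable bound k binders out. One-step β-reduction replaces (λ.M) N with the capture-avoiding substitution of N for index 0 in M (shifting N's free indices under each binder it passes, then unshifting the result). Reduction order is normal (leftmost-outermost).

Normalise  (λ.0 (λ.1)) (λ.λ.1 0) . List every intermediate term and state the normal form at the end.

  start: (λ.0 (λ.1)) (λ.λ.1 0)
  step 1: (λ.λ.1 0) (λ.λ.λ.1 0)
  step 2: λ.(λ.λ.λ.1 0) 0
  step 3: λ.λ.λ.1 0

Answer: normal form = λ.λ.λ.1 0  (in 3 steps)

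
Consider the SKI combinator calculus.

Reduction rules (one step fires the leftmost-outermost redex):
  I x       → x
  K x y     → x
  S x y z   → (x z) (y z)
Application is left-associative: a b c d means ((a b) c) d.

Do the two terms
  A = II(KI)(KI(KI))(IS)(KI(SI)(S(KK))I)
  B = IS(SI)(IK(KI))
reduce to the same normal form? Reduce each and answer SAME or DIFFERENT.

Answer: DIFFERENT — A ⇓ S(S(KK)I), B ⇓ S(SI)(K(KI))

Derivation:
Term A:
  start: II(KI)(KI(KI))(IS)(KI(SI)(S(KK))I)
  [1] I(KI)(KI(KI))(IS)(KI(SI)(S(KK))I)
  [2] KI(KI(KI))(IS)(KI(SI)(S(KK))I)
  [3] I(IS)(KI(SI)(S(KK))I)
  [4] IS(KI(SI)(S(KK))I)
  [5] S(KI(SI)(S(KK))I)
  [6] S(I(S(KK))I)
  [7] S(S(KK)I)

Term B:
  start: IS(SI)(IK(KI))
  [1] S(SI)(IK(KI))
  [2] S(SI)(K(KI))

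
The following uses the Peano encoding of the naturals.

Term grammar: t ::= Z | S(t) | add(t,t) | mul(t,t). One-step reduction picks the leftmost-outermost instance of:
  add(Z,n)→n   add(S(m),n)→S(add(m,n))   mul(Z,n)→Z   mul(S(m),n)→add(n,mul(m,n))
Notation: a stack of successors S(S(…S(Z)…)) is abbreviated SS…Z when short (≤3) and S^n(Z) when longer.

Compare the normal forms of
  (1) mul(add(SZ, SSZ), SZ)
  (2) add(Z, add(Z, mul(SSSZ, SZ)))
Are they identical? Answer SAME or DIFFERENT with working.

Answer: SAME — A ⇓ SSSZ, B ⇓ SSSZ

Derivation:
Term A:
  start: mul(add(SZ, SSZ), SZ)
  →1  mul(S(add(Z, SSZ)), SZ)
  →2  add(SZ, mul(add(Z, SSZ), SZ))
  →3  S(add(Z, mul(add(Z, SSZ), SZ)))
  →4  S(mul(add(Z, SSZ), SZ))
  →5  S(mul(SSZ, SZ))
  →6  S(add(SZ, mul(SZ, SZ)))
  →7  S(S(add(Z, mul(SZ, SZ))))
  →8  S(S(mul(SZ, SZ)))
  →9  S(S(add(SZ, mul(Z, SZ))))
  →10  S(S(S(add(Z, mul(Z, SZ)))))
  →11  S(S(S(mul(Z, SZ))))
  →12  SSSZ

Term B:
  start: add(Z, add(Z, mul(SSSZ, SZ)))
  →1  add(Z, mul(SSSZ, SZ))
  →2  mul(SSSZ, SZ)
  →3  add(SZ, mul(SSZ, SZ))
  →4  S(add(Z, mul(SSZ, SZ)))
  →5  S(mul(SSZ, SZ))
  →6  S(add(SZ, mul(SZ, SZ)))
  →7  S(S(add(Z, mul(SZ, SZ))))
  →8  S(S(mul(SZ, SZ)))
  →9  S(S(add(SZ, mul(Z, SZ))))
  →10  S(S(S(add(Z, mul(Z, SZ)))))
  →11  S(S(S(mul(Z, SZ))))
  →12  SSSZ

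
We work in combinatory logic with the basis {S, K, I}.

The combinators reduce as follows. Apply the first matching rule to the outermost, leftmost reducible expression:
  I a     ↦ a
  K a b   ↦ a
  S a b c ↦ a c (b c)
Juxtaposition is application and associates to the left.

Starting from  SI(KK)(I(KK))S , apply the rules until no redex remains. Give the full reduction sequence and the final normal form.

Answer: normal form = KS  (in 4 steps)

Working:
  start: SI(KK)(I(KK))S
  [1] I(I(KK))(KK(I(KK)))S
  [2] I(KK)(KK(I(KK)))S
  [3] KK(KK(I(KK)))S
  [4] KS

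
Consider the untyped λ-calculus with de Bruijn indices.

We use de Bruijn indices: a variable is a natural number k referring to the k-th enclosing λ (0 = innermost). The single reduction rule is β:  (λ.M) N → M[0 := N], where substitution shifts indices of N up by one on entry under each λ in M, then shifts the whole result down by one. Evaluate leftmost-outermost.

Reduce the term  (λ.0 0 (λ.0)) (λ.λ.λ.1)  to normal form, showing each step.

Answer: normal form = λ.λ.0  (in 3 steps)

Derivation:
  start: (λ.0 0 (λ.0)) (λ.λ.λ.1)
  step 1: (λ.λ.λ.1) (λ.λ.λ.1) (λ.0)
  step 2: (λ.λ.1) (λ.0)
  step 3: λ.λ.0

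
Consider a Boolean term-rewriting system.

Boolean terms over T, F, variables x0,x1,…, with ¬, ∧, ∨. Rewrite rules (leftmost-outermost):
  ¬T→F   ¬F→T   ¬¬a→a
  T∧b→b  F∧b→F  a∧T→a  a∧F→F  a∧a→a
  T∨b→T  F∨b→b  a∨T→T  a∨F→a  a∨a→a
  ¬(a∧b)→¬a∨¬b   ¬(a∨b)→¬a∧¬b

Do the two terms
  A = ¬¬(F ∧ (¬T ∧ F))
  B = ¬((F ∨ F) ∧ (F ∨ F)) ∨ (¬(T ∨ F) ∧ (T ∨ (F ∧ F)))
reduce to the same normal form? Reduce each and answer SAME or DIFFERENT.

Answer: DIFFERENT — A ⇓ F, B ⇓ T

Working:
Term A:
  start: ¬¬(F ∧ (¬T ∧ F))
  step 1: F ∧ (¬T ∧ F)
  step 2: F

Term B:
  start: ¬((F ∨ F) ∧ (F ∨ F)) ∨ (¬(T ∨ F) ∧ (T ∨ (F ∧ F)))
  step 1: (¬(F ∨ F) ∨ ¬(F ∨ F)) ∨ (¬(T ∨ F) ∧ (T ∨ (F ∧ F)))
  step 2: ¬(F ∨ F) ∨ (¬(T ∨ F) ∧ (T ∨ (F ∧ F)))
  step 3: (¬F ∧ ¬F) ∨ (¬(T ∨ F) ∧ (T ∨ (F ∧ F)))
  step 4: ¬F ∨ (¬(T ∨ F) ∧ (T ∨ (F ∧ F)))
  step 5: T ∨ (¬(T ∨ F) ∧ (T ∨ (F ∧ F)))
  step 6: T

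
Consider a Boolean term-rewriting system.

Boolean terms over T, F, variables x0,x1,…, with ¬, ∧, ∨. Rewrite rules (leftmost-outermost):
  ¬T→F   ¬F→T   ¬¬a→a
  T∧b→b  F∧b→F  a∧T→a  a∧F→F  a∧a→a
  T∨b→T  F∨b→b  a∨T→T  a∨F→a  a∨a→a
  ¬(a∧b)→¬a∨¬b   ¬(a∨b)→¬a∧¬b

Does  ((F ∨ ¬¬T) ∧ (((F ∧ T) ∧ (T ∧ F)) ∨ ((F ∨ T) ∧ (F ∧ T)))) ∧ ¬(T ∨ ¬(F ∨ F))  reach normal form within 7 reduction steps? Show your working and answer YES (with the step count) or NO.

Answer: NO — after 7 steps the term is (T ∧ (F ∧ T)) ∧ ¬(T ∨ ¬(F ∨ F)), not yet normal

Derivation:
  start: ((F ∨ ¬¬T) ∧ (((F ∧ T) ∧ (T ∧ F)) ∨ ((F ∨ T) ∧ (F ∧ T)))) ∧ ¬(T ∨ ¬(F ∨ F))
  step 1: (¬¬T ∧ (((F ∧ T) ∧ (T ∧ F)) ∨ ((F ∨ T) ∧ (F ∧ T)))) ∧ ¬(T ∨ ¬(F ∨ F))
  step 2: (T ∧ (((F ∧ T) ∧ (T ∧ F)) ∨ ((F ∨ T) ∧ (F ∧ T)))) ∧ ¬(T ∨ ¬(F ∨ F))
  step 3: (((F ∧ T) ∧ (T ∧ F)) ∨ ((F ∨ T) ∧ (F ∧ T))) ∧ ¬(T ∨ ¬(F ∨ F))
  step 4: ((F ∧ (T ∧ F)) ∨ ((F ∨ T) ∧ (F ∧ T))) ∧ ¬(T ∨ ¬(F ∨ F))
  step 5: (F ∨ ((F ∨ T) ∧ (F ∧ T))) ∧ ¬(T ∨ ¬(F ∨ F))
  step 6: ((F ∨ T) ∧ (F ∧ T)) ∧ ¬(T ∨ ¬(F ∨ F))
  step 7: (T ∧ (F ∧ T)) ∧ ¬(T ∨ ¬(F ∨ F))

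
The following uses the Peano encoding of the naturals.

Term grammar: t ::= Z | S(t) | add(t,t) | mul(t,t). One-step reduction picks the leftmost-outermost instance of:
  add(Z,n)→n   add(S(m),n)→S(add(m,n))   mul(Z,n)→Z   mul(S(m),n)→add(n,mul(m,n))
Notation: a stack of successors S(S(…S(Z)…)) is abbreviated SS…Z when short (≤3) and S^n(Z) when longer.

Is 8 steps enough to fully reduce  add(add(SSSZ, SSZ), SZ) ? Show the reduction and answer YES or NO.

Answer: NO — after 8 steps the term is S(S(S(S(add(SZ, SZ))))), not yet normal

Working:
  start: add(add(SSSZ, SSZ), SZ)
  step 1: add(S(add(SSZ, SSZ)), SZ)
  step 2: S(add(add(SSZ, SSZ), SZ))
  step 3: S(add(S(add(SZ, SSZ)), SZ))
  step 4: S(S(add(add(SZ, SSZ), SZ)))
  step 5: S(S(add(S(add(Z, SSZ)), SZ)))
  step 6: S(S(S(add(add(Z, SSZ), SZ))))
  step 7: S(S(S(add(SSZ, SZ))))
  step 8: S(S(S(S(add(SZ, SZ)))))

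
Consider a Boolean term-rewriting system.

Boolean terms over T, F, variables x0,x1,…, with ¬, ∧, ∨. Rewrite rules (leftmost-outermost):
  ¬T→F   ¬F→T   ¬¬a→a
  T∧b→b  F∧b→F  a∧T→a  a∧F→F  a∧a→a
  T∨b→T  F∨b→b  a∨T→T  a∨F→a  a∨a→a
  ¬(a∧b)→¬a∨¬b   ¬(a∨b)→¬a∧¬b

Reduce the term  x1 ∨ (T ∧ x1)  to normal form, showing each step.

  start: x1 ∨ (T ∧ x1)
  step 1: x1 ∨ x1
  step 2: x1

Answer: normal form = x1  (in 2 steps)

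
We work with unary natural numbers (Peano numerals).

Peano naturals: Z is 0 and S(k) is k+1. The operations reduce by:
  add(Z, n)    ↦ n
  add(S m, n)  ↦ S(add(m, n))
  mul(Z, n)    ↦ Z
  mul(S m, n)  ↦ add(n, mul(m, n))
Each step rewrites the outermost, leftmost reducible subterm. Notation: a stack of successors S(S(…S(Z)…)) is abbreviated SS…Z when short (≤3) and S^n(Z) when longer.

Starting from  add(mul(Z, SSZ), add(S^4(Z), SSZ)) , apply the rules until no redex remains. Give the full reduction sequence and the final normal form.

  start: add(mul(Z, SSZ), add(S^4(Z), SSZ))
  →1  add(Z, add(S^4(Z), SSZ))
  →2  add(S^4(Z), SSZ)
  →3  S(add(SSSZ, SSZ))
  →4  S(S(add(SSZ, SSZ)))
  →5  S(S(S(add(SZ, SSZ))))
  →6  S(S(S(S(add(Z, SSZ)))))
  →7  S^6(Z)

Answer: normal form = S^6(Z)  (in 7 steps)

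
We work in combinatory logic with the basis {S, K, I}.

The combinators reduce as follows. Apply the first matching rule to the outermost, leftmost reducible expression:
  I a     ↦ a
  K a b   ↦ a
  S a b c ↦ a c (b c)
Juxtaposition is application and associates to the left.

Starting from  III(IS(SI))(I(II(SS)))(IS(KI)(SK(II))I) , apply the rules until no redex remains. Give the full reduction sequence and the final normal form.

  start: III(IS(SI))(I(II(SS)))(IS(KI)(SK(II))I)
  step 1: II(IS(SI))(I(II(SS)))(IS(KI)(SK(II))I)
  step 2: I(IS(SI))(I(II(SS)))(IS(KI)(SK(II))I)
  step 3: IS(SI)(I(II(SS)))(IS(KI)(SK(II))I)
  step 4: S(SI)(I(II(SS)))(IS(KI)(SK(II))I)
  step 5: SI(IS(KI)(SK(II))I)(I(II(SS))(IS(KI)(SK(II))I))
  step 6: I(I(II(SS))(IS(KI)(SK(II))I))(IS(KI)(SK(II))I(I(II(SS))(IS(KI)(SK(II))I)))
  step 7: I(II(SS))(IS(KI)(SK(II))I)(IS(KI)(SK(II))I(I(II(SS))(IS(KI)(SK(II))I)))
  step 8: II(SS)(IS(KI)(SK(II))I)(IS(KI)(SK(II))I(I(II(SS))(IS(KI)(SK(II))I)))
  step 9: I(SS)(IS(KI)(SK(II))I)(IS(KI)(SK(II))I(I(II(SS))(IS(KI)(SK(II))I)))
  step 10: SS(IS(KI)(SK(II))I)(IS(KI)(SK(II))I(I(II(SS))(IS(KI)(SK(II))I)))
  step 11: S(IS(KI)(SK(II))I(I(II(SS))(IS(KI)(SK(II))I)))(IS(KI)(SK(II))I(IS(KI)(SK(II))I(I(II(SS))(IS(KI)(SK(II))I))))
  step 12: S(S(KI)(SK(II))I(I(II(SS))(IS(KI)(SK(II))I)))(IS(KI)(SK(II))I(IS(KI)(SK(II))I(I(II(SS))(IS(KI)(SK(II))I))))
  step 13: S(KII(SK(II)I)(I(II(SS))(IS(KI)(SK(II))I)))(IS(KI)(SK(II))I(IS(KI)(SK(II))I(I(II(SS))(IS(KI)(SK(II))I))))
  step 14: S(I(SK(II)I)(I(II(SS))(IS(KI)(SK(II))I)))(IS(KI)(SK(II))I(IS(KI)(SK(II))I(I(II(SS))(IS(KI)(SK(II))I))))
  step 15: S(SK(II)I(I(II(SS))(IS(KI)(SK(II))I)))(IS(KI)(SK(II))I(IS(KI)(SK(II))I(I(II(SS))(IS(KI)(SK(II))I))))
  step 16: S(KI(III)(I(II(SS))(IS(KI)(SK(II))I)))(IS(KI)(SK(II))I(IS(KI)(SK(II))I(I(II(SS))(IS(KI)(SK(II))I))))
  step 17: S(I(I(II(SS))(IS(KI)(SK(II))I)))(IS(KI)(SK(II))I(IS(KI)(SK(II))I(I(II(SS))(IS(KI)(SK(II))I))))
  step 18: S(I(II(SS))(IS(KI)(SK(II))I))(IS(KI)(SK(II))I(IS(KI)(SK(II))I(I(II(SS))(IS(KI)(SK(II))I))))
  step 19: S(II(SS)(IS(KI)(SK(II))I))(IS(KI)(SK(II))I(IS(KI)(SK(II))I(I(II(SS))(IS(KI)(SK(II))I))))
  step 20: S(I(SS)(IS(KI)(SK(II))I))(IS(KI)(SK(II))I(IS(KI)(SK(II))I(I(II(SS))(IS(KI)(SK(II))I))))
  step 21: S(SS(IS(KI)(SK(II))I))(IS(KI)(SK(II))I(IS(KI)(SK(II))I(I(II(SS))(IS(KI)(SK(II))I))))
  step 22: S(SS(S(KI)(SK(II))I))(IS(KI)(SK(II))I(IS(KI)(SK(II))I(I(II(SS))(IS(KI)(SK(II))I))))
  step 23: S(SS(KII(SK(II)I)))(IS(KI)(SK(II))I(IS(KI)(SK(II))I(I(II(SS))(IS(KI)(SK(II))I))))
  step 24: S(SS(I(SK(II)I)))(IS(KI)(SK(II))I(IS(KI)(SK(II))I(I(II(SS))(IS(KI)(SK(II))I))))
  step 25: S(SS(SK(II)I))(IS(KI)(SK(II))I(IS(KI)(SK(II))I(I(II(SS))(IS(KI)(SK(II))I))))
  step 26: S(SS(KI(III)))(IS(KI)(SK(II))I(IS(KI)(SK(II))I(I(II(SS))(IS(KI)(SK(II))I))))
  step 27: S(SSI)(IS(KI)(SK(II))I(IS(KI)(SK(II))I(I(II(SS))(IS(KI)(SK(II))I))))
  step 28: S(SSI)(S(KI)(SK(II))I(IS(KI)(SK(II))I(I(II(SS))(IS(KI)(SK(II))I))))
  step 29: S(SSI)(KII(SK(II)I)(IS(KI)(SK(II))I(I(II(SS))(IS(KI)(SK(II))I))))
  step 30: S(SSI)(I(SK(II)I)(IS(KI)(SK(II))I(I(II(SS))(IS(KI)(SK(II))I))))
  step 31: S(SSI)(SK(II)I(IS(KI)(SK(II))I(I(II(SS))(IS(KI)(SK(II))I))))
  step 32: S(SSI)(KI(III)(IS(KI)(SK(II))I(I(II(SS))(IS(KI)(SK(II))I))))
  step 33: S(SSI)(I(IS(KI)(SK(II))I(I(II(SS))(IS(KI)(SK(II))I))))
  step 34: S(SSI)(IS(KI)(SK(II))I(I(II(SS))(IS(KI)(SK(II))I)))
  step 35: S(SSI)(S(KI)(SK(II))I(I(II(SS))(IS(KI)(SK(II))I)))
  step 36: S(SSI)(KII(SK(II)I)(I(II(SS))(IS(KI)(SK(II))I)))
  step 37: S(SSI)(I(SK(II)I)(I(II(SS))(IS(KI)(SK(II))I)))
  step 38: S(SSI)(SK(II)I(I(II(SS))(IS(KI)(SK(II))I)))
  step 39: S(SSI)(KI(III)(I(II(SS))(IS(KI)(SK(II))I)))
  step 40: S(SSI)(I(I(II(SS))(IS(KI)(SK(II))I)))
  step 41: S(SSI)(I(II(SS))(IS(KI)(SK(II))I))
  step 42: S(SSI)(II(SS)(IS(KI)(SK(II))I))
  step 43: S(SSI)(I(SS)(IS(KI)(SK(II))I))
  step 44: S(SSI)(SS(IS(KI)(SK(II))I))
  step 45: S(SSI)(SS(S(KI)(SK(II))I))
  step 46: S(SSI)(SS(KII(SK(II)I)))
  step 47: S(SSI)(SS(I(SK(II)I)))
  step 48: S(SSI)(SS(SK(II)I))
  step 49: S(SSI)(SS(KI(III)))
  step 50: S(SSI)(SSI)

Answer: normal form = S(SSI)(SSI)  (in 50 steps)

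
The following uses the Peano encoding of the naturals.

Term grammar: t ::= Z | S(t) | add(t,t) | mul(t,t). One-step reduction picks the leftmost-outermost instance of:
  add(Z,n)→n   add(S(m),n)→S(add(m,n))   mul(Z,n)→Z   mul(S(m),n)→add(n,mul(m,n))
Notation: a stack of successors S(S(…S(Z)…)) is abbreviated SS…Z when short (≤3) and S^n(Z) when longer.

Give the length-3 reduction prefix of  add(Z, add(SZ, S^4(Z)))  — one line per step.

  start: add(Z, add(SZ, S^4(Z)))
  [1] add(SZ, S^4(Z))
  [2] S(add(Z, S^4(Z)))
  [3] S^5(Z)

Answer: after 3 steps: S^5(Z)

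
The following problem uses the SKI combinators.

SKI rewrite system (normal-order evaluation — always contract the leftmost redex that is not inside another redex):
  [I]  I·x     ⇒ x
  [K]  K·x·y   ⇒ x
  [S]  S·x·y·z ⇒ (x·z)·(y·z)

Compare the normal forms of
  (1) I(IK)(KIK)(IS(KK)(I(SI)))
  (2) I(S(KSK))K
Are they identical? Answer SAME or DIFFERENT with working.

Answer: DIFFERENT — A ⇓ I, B ⇓ SSK

Derivation:
Term A:
  start: I(IK)(KIK)(IS(KK)(I(SI)))
  [1] IK(KIK)(IS(KK)(I(SI)))
  [2] K(KIK)(IS(KK)(I(SI)))
  [3] KIK
  [4] I

Term B:
  start: I(S(KSK))K
  [1] S(KSK)K
  [2] SSK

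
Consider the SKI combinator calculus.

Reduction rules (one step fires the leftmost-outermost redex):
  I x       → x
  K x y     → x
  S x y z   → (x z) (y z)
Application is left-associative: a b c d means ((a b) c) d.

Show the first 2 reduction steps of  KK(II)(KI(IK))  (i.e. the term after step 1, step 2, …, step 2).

  start: KK(II)(KI(IK))
  [1] K(KI(IK))
  [2] KI

Answer: after 2 steps: KI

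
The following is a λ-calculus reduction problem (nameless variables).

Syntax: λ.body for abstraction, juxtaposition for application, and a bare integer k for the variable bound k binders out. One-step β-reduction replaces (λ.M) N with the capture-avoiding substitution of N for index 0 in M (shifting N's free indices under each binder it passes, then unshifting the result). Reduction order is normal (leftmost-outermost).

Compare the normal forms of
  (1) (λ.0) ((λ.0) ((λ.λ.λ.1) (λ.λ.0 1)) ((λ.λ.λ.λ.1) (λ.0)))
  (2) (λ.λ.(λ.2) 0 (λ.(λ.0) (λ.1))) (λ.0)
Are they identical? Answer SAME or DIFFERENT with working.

Term A:
  start: (λ.0) ((λ.0) ((λ.λ.λ.1) (λ.λ.0 1)) ((λ.λ.λ.λ.1) (λ.0)))
  →1  (λ.0) ((λ.λ.λ.1) (λ.λ.0 1)) ((λ.λ.λ.λ.1) (λ.0))
  →2  (λ.λ.λ.1) (λ.λ.0 1) ((λ.λ.λ.λ.1) (λ.0))
  →3  (λ.λ.1) ((λ.λ.λ.λ.1) (λ.0))
  →4  λ.(λ.λ.λ.λ.1) (λ.0)
  →5  λ.λ.λ.λ.1

Term B:
  start: (λ.λ.(λ.2) 0 (λ.(λ.0) (λ.1))) (λ.0)
  →1  λ.(λ.λ.0) 0 (λ.(λ.0) (λ.1))
  →2  λ.(λ.0) (λ.(λ.0) (λ.1))
  →3  λ.λ.(λ.0) (λ.1)
  →4  λ.λ.λ.1

Answer: DIFFERENT — A ⇓ λ.λ.λ.λ.1, B ⇓ λ.λ.λ.1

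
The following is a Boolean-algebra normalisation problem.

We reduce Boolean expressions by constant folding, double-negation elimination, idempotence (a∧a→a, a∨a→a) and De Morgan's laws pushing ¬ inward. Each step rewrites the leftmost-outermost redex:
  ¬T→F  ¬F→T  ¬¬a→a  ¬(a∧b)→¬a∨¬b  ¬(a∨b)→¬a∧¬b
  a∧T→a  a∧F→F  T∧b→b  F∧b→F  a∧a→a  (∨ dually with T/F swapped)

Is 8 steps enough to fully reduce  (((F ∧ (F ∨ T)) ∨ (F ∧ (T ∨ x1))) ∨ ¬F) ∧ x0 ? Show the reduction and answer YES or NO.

Answer: YES — reaches normal form x0 in 6 ≤ 8 steps

Working:
  start: (((F ∧ (F ∨ T)) ∨ (F ∧ (T ∨ x1))) ∨ ¬F) ∧ x0
  →1  ((F ∨ (F ∧ (T ∨ x1))) ∨ ¬F) ∧ x0
  →2  ((F ∧ (T ∨ x1)) ∨ ¬F) ∧ x0
  →3  (F ∨ ¬F) ∧ x0
  →4  ¬F ∧ x0
  →5  T ∧ x0
  →6  x0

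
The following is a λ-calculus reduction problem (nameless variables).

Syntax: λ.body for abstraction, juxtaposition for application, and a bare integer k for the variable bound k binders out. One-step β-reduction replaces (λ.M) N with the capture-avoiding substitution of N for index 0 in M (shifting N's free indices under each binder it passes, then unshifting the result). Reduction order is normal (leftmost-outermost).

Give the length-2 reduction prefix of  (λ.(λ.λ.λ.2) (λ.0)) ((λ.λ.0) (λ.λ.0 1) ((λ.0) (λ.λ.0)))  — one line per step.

  start: (λ.(λ.λ.λ.2) (λ.0)) ((λ.λ.0) (λ.λ.0 1) ((λ.0) (λ.λ.0)))
  [1] (λ.λ.λ.2) (λ.0)
  [2] λ.λ.λ.0

Answer: after 2 steps: λ.λ.λ.0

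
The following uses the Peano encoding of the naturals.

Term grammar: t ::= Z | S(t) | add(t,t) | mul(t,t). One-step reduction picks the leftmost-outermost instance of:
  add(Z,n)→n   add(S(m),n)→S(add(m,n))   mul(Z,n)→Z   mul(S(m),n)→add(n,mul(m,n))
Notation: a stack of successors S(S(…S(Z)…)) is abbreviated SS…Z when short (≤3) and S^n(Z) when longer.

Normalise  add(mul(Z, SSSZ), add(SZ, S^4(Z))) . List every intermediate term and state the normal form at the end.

Answer: normal form = S^5(Z)  (in 4 steps)

Working:
  start: add(mul(Z, SSSZ), add(SZ, S^4(Z)))
  →1  add(Z, add(SZ, S^4(Z)))
  →2  add(SZ, S^4(Z))
  →3  S(add(Z, S^4(Z)))
  →4  S^5(Z)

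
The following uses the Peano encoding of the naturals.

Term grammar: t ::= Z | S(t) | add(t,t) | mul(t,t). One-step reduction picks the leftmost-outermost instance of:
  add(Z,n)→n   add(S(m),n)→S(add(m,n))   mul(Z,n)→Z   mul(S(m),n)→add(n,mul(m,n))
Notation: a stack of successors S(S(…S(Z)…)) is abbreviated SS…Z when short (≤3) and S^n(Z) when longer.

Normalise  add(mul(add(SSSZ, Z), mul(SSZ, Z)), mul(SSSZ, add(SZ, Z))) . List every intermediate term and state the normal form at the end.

  start: add(mul(add(SSSZ, Z), mul(SSZ, Z)), mul(SSSZ, add(SZ, Z)))
  [1] add(mul(S(add(SSZ, Z)), mul(SSZ, Z)), mul(SSSZ, add(SZ, Z)))
  [2] add(add(mul(SSZ, Z), mul(add(SSZ, Z), mul(SSZ, Z))), mul(SSSZ, add(SZ, Z)))
  [3] add(add(add(Z, mul(SZ, Z)), mul(add(SSZ, Z), mul(SSZ, Z))), mul(SSSZ, add(SZ, Z)))
  [4] add(add(mul(SZ, Z), mul(add(SSZ, Z), mul(SSZ, Z))), mul(SSSZ, add(SZ, Z)))
  [5] add(add(add(Z, mul(Z, Z)), mul(add(SSZ, Z), mul(SSZ, Z))), mul(SSSZ, add(SZ, Z)))
  [6] add(add(mul(Z, Z), mul(add(SSZ, Z), mul(SSZ, Z))), mul(SSSZ, add(SZ, Z)))
  [7] add(add(Z, mul(add(SSZ, Z), mul(SSZ, Z))), mul(SSSZ, add(SZ, Z)))
  [8] add(mul(add(SSZ, Z), mul(SSZ, Z)), mul(SSSZ, add(SZ, Z)))
  [9] add(mul(S(add(SZ, Z)), mul(SSZ, Z)), mul(SSSZ, add(SZ, Z)))
  [10] add(add(mul(SSZ, Z), mul(add(SZ, Z), mul(SSZ, Z))), mul(SSSZ, add(SZ, Z)))
  [11] add(add(add(Z, mul(SZ, Z)), mul(add(SZ, Z), mul(SSZ, Z))), mul(SSSZ, add(SZ, Z)))
  [12] add(add(mul(SZ, Z), mul(add(SZ, Z), mul(SSZ, Z))), mul(SSSZ, add(SZ, Z)))
  [13] add(add(add(Z, mul(Z, Z)), mul(add(SZ, Z), mul(SSZ, Z))), mul(SSSZ, add(SZ, Z)))
  [14] add(add(mul(Z, Z), mul(add(SZ, Z), mul(SSZ, Z))), mul(SSSZ, add(SZ, Z)))
  [15] add(add(Z, mul(add(SZ, Z), mul(SSZ, Z))), mul(SSSZ, add(SZ, Z)))
  [16] add(mul(add(SZ, Z), mul(SSZ, Z)), mul(SSSZ, add(SZ, Z)))
  [17] add(mul(S(add(Z, Z)), mul(SSZ, Z)), mul(SSSZ, add(SZ, Z)))
  [18] add(add(mul(SSZ, Z), mul(add(Z, Z), mul(SSZ, Z))), mul(SSSZ, add(SZ, Z)))
  [19] add(add(add(Z, mul(SZ, Z)), mul(add(Z, Z), mul(SSZ, Z))), mul(SSSZ, add(SZ, Z)))
  [20] add(add(mul(SZ, Z), mul(add(Z, Z), mul(SSZ, Z))), mul(SSSZ, add(SZ, Z)))
  [21] add(add(add(Z, mul(Z, Z)), mul(add(Z, Z), mul(SSZ, Z))), mul(SSSZ, add(SZ, Z)))
  [22] add(add(mul(Z, Z), mul(add(Z, Z), mul(SSZ, Z))), mul(SSSZ, add(SZ, Z)))
  [23] add(add(Z, mul(add(Z, Z), mul(SSZ, Z))), mul(SSSZ, add(SZ, Z)))
  [24] add(mul(add(Z, Z), mul(SSZ, Z)), mul(SSSZ, add(SZ, Z)))
  [25] add(mul(Z, mul(SSZ, Z)), mul(SSSZ, add(SZ, Z)))
  [26] add(Z, mul(SSSZ, add(SZ, Z)))
  [27] mul(SSSZ, add(SZ, Z))
  [28] add(add(SZ, Z), mul(SSZ, add(SZ, Z)))
  [29] add(S(add(Z, Z)), mul(SSZ, add(SZ, Z)))
  [30] S(add(add(Z, Z), mul(SSZ, add(SZ, Z))))
  [31] S(add(Z, mul(SSZ, add(SZ, Z))))
  [32] S(mul(SSZ, add(SZ, Z)))
  [33] S(add(add(SZ, Z), mul(SZ, add(SZ, Z))))
  [34] S(add(S(add(Z, Z)), mul(SZ, add(SZ, Z))))
  [35] S(S(add(add(Z, Z), mul(SZ, add(SZ, Z)))))
  [36] S(S(add(Z, mul(SZ, add(SZ, Z)))))
  [37] S(S(mul(SZ, add(SZ, Z))))
  [38] S(S(add(add(SZ, Z), mul(Z, add(SZ, Z)))))
  [39] S(S(add(S(add(Z, Z)), mul(Z, add(SZ, Z)))))
  [40] S(S(S(add(add(Z, Z), mul(Z, add(SZ, Z))))))
  [41] S(S(S(add(Z, mul(Z, add(SZ, Z))))))
  [42] S(S(S(mul(Z, add(SZ, Z)))))
  [43] SSSZ

Answer: normal form = SSSZ  (in 43 steps)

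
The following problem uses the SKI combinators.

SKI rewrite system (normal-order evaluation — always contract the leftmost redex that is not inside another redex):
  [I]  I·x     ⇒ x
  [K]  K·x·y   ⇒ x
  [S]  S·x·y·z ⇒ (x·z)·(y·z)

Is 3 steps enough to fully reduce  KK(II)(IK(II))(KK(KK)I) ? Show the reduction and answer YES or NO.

Answer: NO — after 3 steps the term is K(II), not yet normal

Working:
  start: KK(II)(IK(II))(KK(KK)I)
  step 1: K(IK(II))(KK(KK)I)
  step 2: IK(II)
  step 3: K(II)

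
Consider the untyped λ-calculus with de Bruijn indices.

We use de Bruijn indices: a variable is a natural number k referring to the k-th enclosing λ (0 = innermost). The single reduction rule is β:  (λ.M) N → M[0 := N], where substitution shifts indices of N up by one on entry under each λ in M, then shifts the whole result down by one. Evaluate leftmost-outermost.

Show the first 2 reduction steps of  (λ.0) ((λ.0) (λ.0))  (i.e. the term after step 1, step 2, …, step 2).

  start: (λ.0) ((λ.0) (λ.0))
  [1] (λ.0) (λ.0)
  [2] λ.0

Answer: after 2 steps: λ.0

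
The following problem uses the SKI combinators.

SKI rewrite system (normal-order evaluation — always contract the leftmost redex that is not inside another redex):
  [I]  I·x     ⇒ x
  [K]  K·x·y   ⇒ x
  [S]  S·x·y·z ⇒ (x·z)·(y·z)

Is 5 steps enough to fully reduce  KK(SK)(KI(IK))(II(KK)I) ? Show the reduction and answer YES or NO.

  start: KK(SK)(KI(IK))(II(KK)I)
  step 1: K(KI(IK))(II(KK)I)
  step 2: KI(IK)
  step 3: I

Answer: YES — reaches normal form I in 3 ≤ 5 steps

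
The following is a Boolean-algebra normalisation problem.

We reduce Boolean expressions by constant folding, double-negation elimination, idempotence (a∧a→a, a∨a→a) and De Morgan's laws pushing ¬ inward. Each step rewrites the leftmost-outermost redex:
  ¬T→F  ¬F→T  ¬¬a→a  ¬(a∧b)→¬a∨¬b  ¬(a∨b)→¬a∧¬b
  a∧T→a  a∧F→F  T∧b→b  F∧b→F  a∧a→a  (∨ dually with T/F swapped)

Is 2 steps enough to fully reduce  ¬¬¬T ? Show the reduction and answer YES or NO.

  start: ¬¬¬T
  [1] ¬T
  [2] F

Answer: YES — reaches normal form F in 2 ≤ 2 steps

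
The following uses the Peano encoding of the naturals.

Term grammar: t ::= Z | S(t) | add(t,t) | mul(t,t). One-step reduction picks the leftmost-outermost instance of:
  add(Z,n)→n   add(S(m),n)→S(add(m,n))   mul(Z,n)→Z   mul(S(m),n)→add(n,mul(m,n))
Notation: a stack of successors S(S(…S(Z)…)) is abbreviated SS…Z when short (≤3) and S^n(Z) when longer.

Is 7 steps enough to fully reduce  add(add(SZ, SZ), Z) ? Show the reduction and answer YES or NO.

  start: add(add(SZ, SZ), Z)
  step 1: add(S(add(Z, SZ)), Z)
  step 2: S(add(add(Z, SZ), Z))
  step 3: S(add(SZ, Z))
  step 4: S(S(add(Z, Z)))
  step 5: SSZ

Answer: YES — reaches normal form SSZ in 5 ≤ 7 steps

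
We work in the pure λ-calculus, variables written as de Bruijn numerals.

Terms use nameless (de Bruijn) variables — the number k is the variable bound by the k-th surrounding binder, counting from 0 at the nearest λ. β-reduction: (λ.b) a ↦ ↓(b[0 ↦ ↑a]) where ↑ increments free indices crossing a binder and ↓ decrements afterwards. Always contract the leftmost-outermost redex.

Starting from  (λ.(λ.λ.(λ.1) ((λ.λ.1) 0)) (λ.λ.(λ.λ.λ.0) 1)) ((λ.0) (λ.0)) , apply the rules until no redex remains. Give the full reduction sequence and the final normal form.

  start: (λ.(λ.λ.(λ.1) ((λ.λ.1) 0)) (λ.λ.(λ.λ.λ.0) 1)) ((λ.0) (λ.0))
  step 1: (λ.λ.(λ.1) ((λ.λ.1) 0)) (λ.λ.(λ.λ.λ.0) 1)
  step 2: λ.(λ.1) ((λ.λ.1) 0)
  step 3: λ.0

Answer: normal form = λ.0  (in 3 steps)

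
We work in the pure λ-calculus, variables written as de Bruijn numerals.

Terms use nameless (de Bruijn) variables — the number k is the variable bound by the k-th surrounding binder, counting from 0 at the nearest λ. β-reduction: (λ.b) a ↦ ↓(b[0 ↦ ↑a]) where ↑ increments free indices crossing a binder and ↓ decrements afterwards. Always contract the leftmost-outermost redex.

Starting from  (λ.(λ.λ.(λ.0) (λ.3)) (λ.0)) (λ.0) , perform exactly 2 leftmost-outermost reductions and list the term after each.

Answer: after 2 steps: λ.(λ.0) (λ.λ.0)

Reduction:
  start: (λ.(λ.λ.(λ.0) (λ.3)) (λ.0)) (λ.0)
  step 1: (λ.λ.(λ.0) (λ.λ.0)) (λ.0)
  step 2: λ.(λ.0) (λ.λ.0)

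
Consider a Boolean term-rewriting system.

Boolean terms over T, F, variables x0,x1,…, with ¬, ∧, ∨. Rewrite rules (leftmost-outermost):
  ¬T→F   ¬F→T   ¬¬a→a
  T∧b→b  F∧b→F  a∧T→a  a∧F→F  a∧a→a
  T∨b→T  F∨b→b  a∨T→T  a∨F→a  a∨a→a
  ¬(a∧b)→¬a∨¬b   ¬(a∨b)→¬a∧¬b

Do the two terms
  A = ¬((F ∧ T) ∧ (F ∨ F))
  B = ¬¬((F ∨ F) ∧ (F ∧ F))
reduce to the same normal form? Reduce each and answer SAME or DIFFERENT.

Term A:
  start: ¬((F ∧ T) ∧ (F ∨ F))
  [1] ¬(F ∧ T) ∨ ¬(F ∨ F)
  [2] (¬F ∨ ¬T) ∨ ¬(F ∨ F)
  [3] (T ∨ ¬T) ∨ ¬(F ∨ F)
  [4] T ∨ ¬(F ∨ F)
  [5] T

Term B:
  start: ¬¬((F ∨ F) ∧ (F ∧ F))
  [1] (F ∨ F) ∧ (F ∧ F)
  [2] F ∧ (F ∧ F)
  [3] F

Answer: DIFFERENT — A ⇓ T, B ⇓ F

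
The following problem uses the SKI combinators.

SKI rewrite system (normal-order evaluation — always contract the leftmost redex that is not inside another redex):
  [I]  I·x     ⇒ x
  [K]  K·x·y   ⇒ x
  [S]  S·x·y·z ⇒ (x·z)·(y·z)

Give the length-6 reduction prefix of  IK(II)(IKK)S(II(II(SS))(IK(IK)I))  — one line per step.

Answer: after 6 steps: S(II(SS)(IK(IK)I))

Reduction:
  start: IK(II)(IKK)S(II(II(SS))(IK(IK)I))
  →1  K(II)(IKK)S(II(II(SS))(IK(IK)I))
  →2  IIS(II(II(SS))(IK(IK)I))
  →3  IS(II(II(SS))(IK(IK)I))
  →4  S(II(II(SS))(IK(IK)I))
  →5  S(I(II(SS))(IK(IK)I))
  →6  S(II(SS)(IK(IK)I))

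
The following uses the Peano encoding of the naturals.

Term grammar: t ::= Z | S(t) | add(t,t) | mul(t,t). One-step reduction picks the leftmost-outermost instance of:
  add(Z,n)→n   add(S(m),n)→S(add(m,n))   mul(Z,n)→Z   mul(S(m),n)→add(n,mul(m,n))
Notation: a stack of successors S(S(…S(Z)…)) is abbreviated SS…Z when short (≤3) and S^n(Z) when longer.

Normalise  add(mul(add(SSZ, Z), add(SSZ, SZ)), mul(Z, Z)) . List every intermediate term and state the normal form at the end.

  start: add(mul(add(SSZ, Z), add(SSZ, SZ)), mul(Z, Z))
  [1] add(mul(S(add(SZ, Z)), add(SSZ, SZ)), mul(Z, Z))
  [2] add(add(add(SSZ, SZ), mul(add(SZ, Z), add(SSZ, SZ))), mul(Z, Z))
  [3] add(add(S(add(SZ, SZ)), mul(add(SZ, Z), add(SSZ, SZ))), mul(Z, Z))
  [4] add(S(add(add(SZ, SZ), mul(add(SZ, Z), add(SSZ, SZ)))), mul(Z, Z))
  [5] S(add(add(add(SZ, SZ), mul(add(SZ, Z), add(SSZ, SZ))), mul(Z, Z)))
  [6] S(add(add(S(add(Z, SZ)), mul(add(SZ, Z), add(SSZ, SZ))), mul(Z, Z)))
  [7] S(add(S(add(add(Z, SZ), mul(add(SZ, Z), add(SSZ, SZ)))), mul(Z, Z)))
  [8] S(S(add(add(add(Z, SZ), mul(add(SZ, Z), add(SSZ, SZ))), mul(Z, Z))))
  [9] S(S(add(add(SZ, mul(add(SZ, Z), add(SSZ, SZ))), mul(Z, Z))))
  [10] S(S(add(S(add(Z, mul(add(SZ, Z), add(SSZ, SZ)))), mul(Z, Z))))
  [11] S(S(S(add(add(Z, mul(add(SZ, Z), add(SSZ, SZ))), mul(Z, Z)))))
  [12] S(S(S(add(mul(add(SZ, Z), add(SSZ, SZ)), mul(Z, Z)))))
  [13] S(S(S(add(mul(S(add(Z, Z)), add(SSZ, SZ)), mul(Z, Z)))))
  [14] S(S(S(add(add(add(SSZ, SZ), mul(add(Z, Z), add(SSZ, SZ))), mul(Z, Z)))))
  [15] S(S(S(add(add(S(add(SZ, SZ)), mul(add(Z, Z), add(SSZ, SZ))), mul(Z, Z)))))
  [16] S(S(S(add(S(add(add(SZ, SZ), mul(add(Z, Z), add(SSZ, SZ)))), mul(Z, Z)))))
  [17] S(S(S(S(add(add(add(SZ, SZ), mul(add(Z, Z), add(SSZ, SZ))), mul(Z, Z))))))
  [18] S(S(S(S(add(add(S(add(Z, SZ)), mul(add(Z, Z), add(SSZ, SZ))), mul(Z, Z))))))
  [19] S(S(S(S(add(S(add(add(Z, SZ), mul(add(Z, Z), add(SSZ, SZ)))), mul(Z, Z))))))
  [20] S(S(S(S(S(add(add(add(Z, SZ), mul(add(Z, Z), add(SSZ, SZ))), mul(Z, Z)))))))
  [21] S(S(S(S(S(add(add(SZ, mul(add(Z, Z), add(SSZ, SZ))), mul(Z, Z)))))))
  [22] S(S(S(S(S(add(S(add(Z, mul(add(Z, Z), add(SSZ, SZ)))), mul(Z, Z)))))))
  [23] S(S(S(S(S(S(add(add(Z, mul(add(Z, Z), add(SSZ, SZ))), mul(Z, Z))))))))
  [24] S(S(S(S(S(S(add(mul(add(Z, Z), add(SSZ, SZ)), mul(Z, Z))))))))
  [25] S(S(S(S(S(S(add(mul(Z, add(SSZ, SZ)), mul(Z, Z))))))))
  [26] S(S(S(S(S(S(add(Z, mul(Z, Z))))))))
  [27] S(S(S(S(S(S(mul(Z, Z)))))))
  [28] S^6(Z)

Answer: normal form = S^6(Z)  (in 28 steps)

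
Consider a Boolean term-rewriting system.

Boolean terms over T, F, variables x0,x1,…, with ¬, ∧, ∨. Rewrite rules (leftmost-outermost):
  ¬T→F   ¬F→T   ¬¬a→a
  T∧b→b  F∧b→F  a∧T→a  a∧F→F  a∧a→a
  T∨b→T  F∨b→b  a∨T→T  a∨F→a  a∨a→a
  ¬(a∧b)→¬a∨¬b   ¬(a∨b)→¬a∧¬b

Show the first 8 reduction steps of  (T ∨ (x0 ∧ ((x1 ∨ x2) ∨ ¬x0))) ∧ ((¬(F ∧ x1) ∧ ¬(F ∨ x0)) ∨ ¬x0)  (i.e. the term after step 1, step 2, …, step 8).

  start: (T ∨ (x0 ∧ ((x1 ∨ x2) ∨ ¬x0))) ∧ ((¬(F ∧ x1) ∧ ¬(F ∨ x0)) ∨ ¬x0)
  →1  T ∧ ((¬(F ∧ x1) ∧ ¬(F ∨ x0)) ∨ ¬x0)
  →2  (¬(F ∧ x1) ∧ ¬(F ∨ x0)) ∨ ¬x0
  →3  ((¬F ∨ ¬x1) ∧ ¬(F ∨ x0)) ∨ ¬x0
  →4  ((T ∨ ¬x1) ∧ ¬(F ∨ x0)) ∨ ¬x0
  →5  (T ∧ ¬(F ∨ x0)) ∨ ¬x0
  →6  ¬(F ∨ x0) ∨ ¬x0
  →7  (¬F ∧ ¬x0) ∨ ¬x0
  →8  (T ∧ ¬x0) ∨ ¬x0

Answer: after 8 steps: (T ∧ ¬x0) ∨ ¬x0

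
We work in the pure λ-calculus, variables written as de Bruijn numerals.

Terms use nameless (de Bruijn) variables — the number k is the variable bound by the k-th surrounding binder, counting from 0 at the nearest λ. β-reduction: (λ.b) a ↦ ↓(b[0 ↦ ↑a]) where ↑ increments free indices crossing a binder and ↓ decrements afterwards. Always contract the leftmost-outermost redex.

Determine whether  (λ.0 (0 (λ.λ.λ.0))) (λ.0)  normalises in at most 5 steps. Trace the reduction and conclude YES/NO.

  start: (λ.0 (0 (λ.λ.λ.0))) (λ.0)
  →1  (λ.0) ((λ.0) (λ.λ.λ.0))
  →2  (λ.0) (λ.λ.λ.0)
  →3  λ.λ.λ.0

Answer: YES — reaches normal form λ.λ.λ.0 in 3 ≤ 5 steps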